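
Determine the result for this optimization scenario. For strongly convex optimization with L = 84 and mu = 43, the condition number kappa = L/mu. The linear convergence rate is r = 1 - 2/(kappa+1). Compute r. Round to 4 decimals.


Step 1: Compute the condition number.
kappa = L/mu = 84/43 = 1.9535
Step 2: Compute the convergence rate.
r = 1 - 2/(kappa + 1) = 1 - 2*mu/(L + mu) = (L - mu)/(L + mu) = 41/127 = 0.3228


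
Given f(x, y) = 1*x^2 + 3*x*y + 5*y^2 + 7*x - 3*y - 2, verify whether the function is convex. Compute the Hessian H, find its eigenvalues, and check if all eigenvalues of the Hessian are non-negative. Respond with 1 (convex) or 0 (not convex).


The Hessian of f(x,y) = 1*x^2 + 3*x*y + 5*y^2 + 7*x - 3*y - 2 is:
H = [[2, 3], [3, 10]]
Trace = 2 + 10 = 12
Determinant = 2*10 - (3)^2 = 11
Discriminant = (12)^2 - 4*11 = 100.0
Eigenvalues: lambda_1 = 1.0, lambda_2 = 11.0
The function is convex.

1


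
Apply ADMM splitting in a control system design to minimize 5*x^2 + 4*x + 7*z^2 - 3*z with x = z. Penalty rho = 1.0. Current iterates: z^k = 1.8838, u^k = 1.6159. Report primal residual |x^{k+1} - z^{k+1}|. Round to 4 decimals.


ADMM iteration with rho = 1.0, z^k = 1.8838, u^k = 1.6159
Step 1: x-update.
Minimize 5*x^2 + 4*x + (1.0/2)*(x - 1.8838 + 1.6159)^2
FOC: (2*5 + 1.0)*x = -4 + 1.0*(1.8838 - 1.6159)
x^{k+1} = -0.3393
Step 2: z-update.
Minimize 7*z^2 - 3*z + (1.0/2)*(-0.3393 - z + 1.6159)^2
FOC: (2*7 + 1.0)*z = 3 + 1.0*(-0.3393 + 1.6159)
z^{k+1} = 0.2851
Step 3: u-update.
u^{k+1} = 1.6159 - 0.3393 - 0.2851 = 0.9915
Step 4: Primal residual = |-0.3393 - 0.2851| = 0.6244


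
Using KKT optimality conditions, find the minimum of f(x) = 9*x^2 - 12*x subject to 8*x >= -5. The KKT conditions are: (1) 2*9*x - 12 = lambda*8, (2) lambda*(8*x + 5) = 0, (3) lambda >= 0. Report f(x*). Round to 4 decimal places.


Step 1: Try lambda = 0 (constraint inactive).
Stationarity: 2*9*x - 12 = 0
x* = 12/(2*9) = 2/3 = 0.6667 (rounded; the exact value 2/3 is used below)
Check constraint: 8*0.6667 = 5.3336 >= -5 -- satisfied.
Step 2: Compute optimal value.
f(x*) = 9*(2/3)^2 - 12*(2/3) = -4.0


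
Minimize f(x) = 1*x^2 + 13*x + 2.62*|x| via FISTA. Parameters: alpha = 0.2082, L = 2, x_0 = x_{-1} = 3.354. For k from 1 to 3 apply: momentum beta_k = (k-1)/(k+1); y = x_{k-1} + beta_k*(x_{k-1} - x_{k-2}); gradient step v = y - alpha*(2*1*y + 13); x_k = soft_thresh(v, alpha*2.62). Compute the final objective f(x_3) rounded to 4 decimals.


FISTA on f(x) = 1*x^2 + 13*x + 2.62*|x|
L = 2, alpha = 0.2082
Iteration 1: beta = 0.0, y = 3.354 + 0.0*(3.354 - 3.354) = 3.354
  grad(y) = 19.708, v = y - alpha*grad = -0.7492
  prox(v) = soft_thresh(-0.7492, 0.5455) = -0.2037
Iteration 2: beta = 0.3333, y = -0.2037 + 0.3333*(-0.2037 - 3.354) = -1.3896
  grad(y) = 10.2207, v = y - alpha*grad = -3.5176
  prox(v) = soft_thresh(-3.5176, 0.5455) = -2.9721
Iteration 3: beta = 0.5, y = -2.9721 + 0.5*(-2.9721 + 0.2037) = -4.3563
  grad(y) = 4.2874, v = y - alpha*grad = -5.2489
  prox(v) = soft_thresh(-5.2489, 0.5455) = -4.7034
f(x_3) = 1*(-4.7034)^2 + 13*(-4.7034) + 2.62*|-4.7034| = -26.6994


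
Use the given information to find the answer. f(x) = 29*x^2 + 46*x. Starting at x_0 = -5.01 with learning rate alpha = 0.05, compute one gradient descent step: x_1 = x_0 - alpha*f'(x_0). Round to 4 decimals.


We compute the gradient at x_0 and apply the update.
f'(x) = 58*x + 46
f'(-5.01) = 58*-5.01 + 46 = -244.58
x_1 = -5.01 - 0.05*-244.58 = 7.219


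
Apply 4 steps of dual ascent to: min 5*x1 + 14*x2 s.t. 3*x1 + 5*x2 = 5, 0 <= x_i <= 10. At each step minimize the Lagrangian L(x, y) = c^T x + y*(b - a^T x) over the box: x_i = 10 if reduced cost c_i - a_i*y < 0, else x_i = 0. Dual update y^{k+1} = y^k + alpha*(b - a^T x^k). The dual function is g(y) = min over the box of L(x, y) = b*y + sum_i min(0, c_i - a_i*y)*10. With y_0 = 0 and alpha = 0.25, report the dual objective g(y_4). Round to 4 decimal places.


Dual ascent for LP: min 5*x1 + 14*x2, 3*x1 + 5*x2 = 5, 0 <= x_i <= 10
Step 1: y^k = 0.0, reduced costs: (5.0, 14.0)
  x^k = (0.0, 0.0), subgradient = b - a^T x = 5.0
  y^{k+1} = 0.0 + 0.25*5.0 = 1.25
Step 2: y^k = 1.25, reduced costs: (1.25, 7.75)
  x^k = (0.0, 0.0), subgradient = b - a^T x = 5.0
  y^{k+1} = 1.25 + 0.25*5.0 = 2.5
Step 3: y^k = 2.5, reduced costs: (-2.5, 1.5)
  x^k = (10.0, 0.0), subgradient = b - a^T x = -25.0
  y^{k+1} = 2.5 + 0.25*-25.0 = -3.75
Step 4: y^k = -3.75, reduced costs: (16.25, 32.75)
  x^k = (0.0, 0.0), subgradient = b - a^T x = 5.0
  y^{k+1} = -3.75 + 0.25*5.0 = -2.5
Dual objective at y_4 = -2.5: reduced costs (12.5, 26.5), box minimizer x = (0.0, 0.0)
g(y_4) = b*y + (c1 - a1*y)*x1 + (c2 - a2*y)*x2 = 5*(-2.5) + 12.5*0.0 + 26.5*0.0 = -12.5 + 0.0 + 0.0 = -12.5


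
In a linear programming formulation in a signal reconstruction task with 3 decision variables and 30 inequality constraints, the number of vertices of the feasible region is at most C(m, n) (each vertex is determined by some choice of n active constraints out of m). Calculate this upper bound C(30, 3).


Each vertex corresponds to some choice of n active constraints out of m, so the number of vertices is at most C(m, n) = m! / (n!(m-n)!).
m = 30, n = 3
Numerator: 30 * 29 * 28
Denominator: 3! = 6
C(30, 3) = 4060


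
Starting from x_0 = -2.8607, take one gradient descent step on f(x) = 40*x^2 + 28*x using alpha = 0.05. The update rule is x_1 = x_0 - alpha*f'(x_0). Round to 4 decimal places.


We compute the gradient at x_0 and apply the update.
f'(x) = 80*x + 28
f'(-2.8607) = 80*-2.8607 + 28 = -200.856
x_1 = -2.8607 - 0.05*-200.856 = 7.1821


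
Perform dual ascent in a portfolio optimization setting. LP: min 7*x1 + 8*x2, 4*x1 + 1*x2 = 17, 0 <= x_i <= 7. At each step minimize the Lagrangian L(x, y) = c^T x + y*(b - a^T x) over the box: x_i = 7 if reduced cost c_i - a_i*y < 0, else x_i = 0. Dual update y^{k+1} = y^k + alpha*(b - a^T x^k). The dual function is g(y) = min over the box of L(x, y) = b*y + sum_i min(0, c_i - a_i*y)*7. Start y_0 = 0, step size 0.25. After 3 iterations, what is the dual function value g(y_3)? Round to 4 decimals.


Dual ascent for LP: min 7*x1 + 8*x2, 4*x1 + 1*x2 = 17, 0 <= x_i <= 7
Step 1: y^k = 0.0, reduced costs: (7.0, 8.0)
  x^k = (0.0, 0.0), subgradient = b - a^T x = 17.0
  y^{k+1} = 0.0 + 0.25*17.0 = 4.25
Step 2: y^k = 4.25, reduced costs: (-10.0, 3.75)
  x^k = (7.0, 0.0), subgradient = b - a^T x = -11.0
  y^{k+1} = 4.25 + 0.25*-11.0 = 1.5
Step 3: y^k = 1.5, reduced costs: (1.0, 6.5)
  x^k = (0.0, 0.0), subgradient = b - a^T x = 17.0
  y^{k+1} = 1.5 + 0.25*17.0 = 5.75
Dual objective at y_3 = 5.75: reduced costs (-16.0, 2.25), box minimizer x = (7.0, 0.0)
g(y_3) = b*y + (c1 - a1*y)*x1 + (c2 - a2*y)*x2 = 17*5.75 + (-16.0)*7.0 + 2.25*0.0 = 97.75 - 112.0 + 0.0 = -14.25


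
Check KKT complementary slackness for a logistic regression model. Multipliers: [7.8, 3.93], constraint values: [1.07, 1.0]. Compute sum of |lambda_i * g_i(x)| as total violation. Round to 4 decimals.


KKT complementary slackness check:
lambda_1 * g_1 = 7.8 * 1.07 = 8.346
lambda_2 * g_2 = 3.93 * 1.0 = 3.93
Total violation = 8.346 + 3.93 = 12.276


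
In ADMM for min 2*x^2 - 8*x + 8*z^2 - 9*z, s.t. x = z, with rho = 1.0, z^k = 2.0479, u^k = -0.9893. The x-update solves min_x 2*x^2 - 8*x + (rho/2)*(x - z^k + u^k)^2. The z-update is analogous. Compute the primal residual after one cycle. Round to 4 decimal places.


ADMM iteration with rho = 1.0, z^k = 2.0479, u^k = -0.9893
Step 1: x-update.
Minimize 2*x^2 - 8*x + (1.0/2)*(x - 2.0479 - 0.9893)^2
FOC: (2*2 + 1.0)*x = 8 + 1.0*(2.0479 + 0.9893)
x^{k+1} = 2.2074
Step 2: z-update.
Minimize 8*z^2 - 9*z + (1.0/2)*(2.2074 - z - 0.9893)^2
FOC: (2*8 + 1.0)*z = 9 + 1.0*(2.2074 - 0.9893)
z^{k+1} = 0.6011
Step 3: u-update.
u^{k+1} = -0.9893 + 2.2074 - 0.6011 = 0.6171
Step 4: Primal residual = |2.2074 - 0.6011| = 1.6064


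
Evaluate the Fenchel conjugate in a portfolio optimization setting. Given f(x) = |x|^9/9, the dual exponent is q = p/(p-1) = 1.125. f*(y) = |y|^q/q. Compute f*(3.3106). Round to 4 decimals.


The conjugate exponent q satisfies 1/p + 1/q = 1.
p = 9, so q = 9/(9 - 1) = 1.125
|y|^q = 3.3106^1.125 = 3.845
f*(3.3106) = 3.845 / 1.125 = 3.4178


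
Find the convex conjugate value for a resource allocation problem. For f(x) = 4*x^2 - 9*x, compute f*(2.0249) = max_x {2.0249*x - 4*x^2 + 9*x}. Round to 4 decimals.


f*(y) = sup_x {y*x - a*x^2 - b*x} = sup_x {(y-b)*x - a*x^2}
FOC: (y - b) - 2a*x = 0 => x* = (y - b)/(2a)
x* = (2.0249 + 9)/(2*4) = 1.3781
f*(2.0249) = (y-b)^2/(4a) = (2.0249 + 9)^2/(4*4)
= 121.5484/16 = 7.5968


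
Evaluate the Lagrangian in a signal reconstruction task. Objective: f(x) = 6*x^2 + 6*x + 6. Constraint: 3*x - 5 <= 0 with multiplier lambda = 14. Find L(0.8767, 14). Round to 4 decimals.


Step 1: Evaluate f(x).
f(0.8767) = 6*0.8767^2 + 6*0.8767 + 6 = 15.8718
Step 2: Evaluate g(x).
g(0.8767) = 3*0.8767 - 5 = -2.3699
Step 3: Compute Lagrangian.
L = 15.8718 + 14*-2.3699 = -17.3068


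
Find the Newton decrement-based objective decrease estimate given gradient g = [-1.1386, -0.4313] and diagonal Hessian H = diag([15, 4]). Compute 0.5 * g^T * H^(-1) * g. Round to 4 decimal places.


Step 1: H is diagonal, so H^(-1) * g = [-0.0759, -0.1078].
Step 2: g^T H^(-1) g = sum_i g_i^2 / H_ii
  = (-1.1386)^2/15 + (-0.4313)^2/4
  = 0.0864 + 0.0465 = 0.1329
Step 3: Objective decrease = 0.5 * g^T H^(-1) g = 0.0665


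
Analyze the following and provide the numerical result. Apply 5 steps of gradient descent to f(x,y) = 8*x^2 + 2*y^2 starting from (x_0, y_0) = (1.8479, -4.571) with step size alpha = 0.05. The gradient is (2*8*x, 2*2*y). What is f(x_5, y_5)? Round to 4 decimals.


Gradient descent on f(x,y) = 8*x^2 + 2*y^2.
Starting point: (1.8479, -4.571), alpha = 0.05
Step 1: grad_x = 2*8*1.8479 = 29.5664, grad_y = 2*2*-4.571 = -18.284
  x_1 = 1.8479 - 0.05*29.5664 = 0.3696
  y_1 = -4.571 - 0.05*-18.284 = -3.6568
Step 2: grad_x = 2*8*0.3696 = 5.9133, grad_y = 2*2*-3.6568 = -14.6272
  x_2 = 0.3696 - 0.05*5.9133 = 0.0739
  y_2 = -3.6568 - 0.05*-14.6272 = -2.9254
Step 3: grad_x = 2*8*0.0739 = 1.1827, grad_y = 2*2*-2.9254 = -11.7018
  x_3 = 0.0739 - 0.05*1.1827 = 0.0148
  y_3 = -2.9254 - 0.05*-11.7018 = -2.3404
Step 4: grad_x = 2*8*0.0148 = 0.2365, grad_y = 2*2*-2.3404 = -9.3614
  x_4 = 0.0148 - 0.05*0.2365 = 0.003
  y_4 = -2.3404 - 0.05*-9.3614 = -1.8723
Step 5: grad_x = 2*8*0.003 = 0.0473, grad_y = 2*2*-1.8723 = -7.4891
  x_5 = 0.003 - 0.05*0.0473 = 0.0006
  y_5 = -1.8723 - 0.05*-7.4891 = -1.4978
f(0.0006, -1.4978) = 8*0.0006^2 + 2*(-1.4978)^2 = 4.487


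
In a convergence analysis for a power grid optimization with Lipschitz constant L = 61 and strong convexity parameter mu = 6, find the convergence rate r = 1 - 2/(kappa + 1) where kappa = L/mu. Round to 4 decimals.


Step 1: Compute the condition number.
kappa = L/mu = 61/6 = 10.1667
Step 2: Compute the convergence rate.
r = 1 - 2/(kappa + 1) = 1 - 2*mu/(L + mu) = (L - mu)/(L + mu) = 55/67 = 0.8209


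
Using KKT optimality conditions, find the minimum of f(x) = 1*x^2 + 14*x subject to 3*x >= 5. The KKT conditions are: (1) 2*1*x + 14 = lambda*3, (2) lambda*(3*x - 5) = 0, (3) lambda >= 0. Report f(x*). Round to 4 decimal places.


Step 1: Try lambda = 0 (constraint inactive).
x_unc = -14/(2*1) = -7.0
Check: 3*-7.0 = -21.0 < 5 -- violated!
Step 2: Constraint must be active: 3*x = 5
x* = 5/3 = 1.6667 (rounded; the exact value 5/3 is used below)
lambda = (2*1*(5/3) + 14)/3 = 5.7778
Step 3: Compute optimal value.
f(x*) = 1*(5/3)^2 + 14*(5/3) = 26.1111


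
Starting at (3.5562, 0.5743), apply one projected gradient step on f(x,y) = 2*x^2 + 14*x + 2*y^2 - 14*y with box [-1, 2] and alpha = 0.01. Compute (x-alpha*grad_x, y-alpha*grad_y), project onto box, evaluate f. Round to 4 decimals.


Step 1: Compute gradient at (3.5562, 0.5743).
grad_x = 2*2*3.5562 + 14 = 28.2248
grad_y = 2*2*0.5743 - 14 = -11.7028
Step 2: Gradient step.
x_raw = 3.5562 - 0.01*28.2248 = 3.274
y_raw = 0.5743 - 0.01*-11.7028 = 0.6913
Step 3: Project onto [-1, 2].
x_proj = clip(3.274) = 2.0
y_proj = clip(0.6913) = 0.6913
Step 4: Evaluate f.
f(2.0, 0.6913) = 27.2773


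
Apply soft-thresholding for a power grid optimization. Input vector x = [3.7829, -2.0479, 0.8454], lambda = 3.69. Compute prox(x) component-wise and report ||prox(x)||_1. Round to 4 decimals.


Soft-thresholding with lambda = 3.69:
prox(3.7829) = sign(3.7829)*max(|3.7829| - 3.69, 0) = 0.0929
prox(-2.0479) = sign(-2.0479)*max(|-2.0479| - 3.69, 0) = 0.0
prox(0.8454) = sign(0.8454)*max(|0.8454| - 3.69, 0) = 0.0
prox(x) = [0.0929, 0.0, 0.0]
||prox(x)||_1 = 0.0929 + 0.0 + 0.0 = 0.0929


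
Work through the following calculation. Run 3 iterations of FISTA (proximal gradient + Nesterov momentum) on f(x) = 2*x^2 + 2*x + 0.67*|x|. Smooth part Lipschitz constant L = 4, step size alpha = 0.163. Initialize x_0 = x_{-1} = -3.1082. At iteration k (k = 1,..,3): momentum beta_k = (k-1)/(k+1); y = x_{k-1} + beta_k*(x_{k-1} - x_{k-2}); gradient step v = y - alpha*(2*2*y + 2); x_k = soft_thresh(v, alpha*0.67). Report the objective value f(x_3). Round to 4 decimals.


FISTA on f(x) = 2*x^2 + 2*x + 0.67*|x|
L = 4, alpha = 0.163
Iteration 1: beta = 0.0, y = -3.1082 + 0.0*(-3.1082 + 3.1082) = -3.1082
  grad(y) = -10.4328, v = y - alpha*grad = -1.4077
  prox(v) = soft_thresh(-1.4077, 0.1092) = -1.2984
Iteration 2: beta = 0.3333, y = -1.2984 + 0.3333*(-1.2984 + 3.1082) = -0.6952
  grad(y) = -0.7808, v = y - alpha*grad = -0.5679
  prox(v) = soft_thresh(-0.5679, 0.1092) = -0.4587
Iteration 3: beta = 0.5, y = -0.4587 + 0.5*(-0.4587 + 1.2984) = -0.0389
  grad(y) = 1.8446, v = y - alpha*grad = -0.3395
  prox(v) = soft_thresh(-0.3395, 0.1092) = -0.2303
f(x_3) = 2*(-0.2303)^2 + 2*(-0.2303) + 0.67*|-0.2303| = -0.2002


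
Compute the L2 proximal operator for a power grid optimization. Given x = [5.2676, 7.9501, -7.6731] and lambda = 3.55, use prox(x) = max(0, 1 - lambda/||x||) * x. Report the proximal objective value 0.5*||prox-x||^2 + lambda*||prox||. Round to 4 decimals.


Step 1: Compute ||x||.
||x|| = 12.2404
Step 2: Compute scaling factor.
scale = max(0, 1 - 3.55/12.2404) = 0.71
Step 3: prox(x) = [3.7399, 5.6444, -5.4477]
||prox(x)|| = 8.6904
Step 4: Proximal objective.
0.5*||prox-x||^2 = 6.3013
lambda*||prox|| = 30.8509
Total = 37.1523


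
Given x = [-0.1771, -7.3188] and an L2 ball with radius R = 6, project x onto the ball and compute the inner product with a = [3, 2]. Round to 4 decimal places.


Step 1: Compute ||x|| (intermediates to 6 decimals).
||x|| = sqrt((-0.1771)^2 + (-7.3188)^2) = 7.320942
Step 2: Project.
Since ||x|| > R, scale = R/||x|| = 6/7.320942 = 0.819567, proj(x) = scale * x
proj(x) = [-0.145145, -5.998247]
Step 3: Dot product.
a^T * proj(x) = 3*(-0.145145) + 2*(-5.998247) = -12.4319


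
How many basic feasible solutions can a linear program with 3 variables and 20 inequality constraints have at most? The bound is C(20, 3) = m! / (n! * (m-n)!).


Each vertex corresponds to some choice of n active constraints out of m, so the number of vertices is at most C(m, n) = m! / (n!(m-n)!).
m = 20, n = 3
Numerator: 20 * 19 * 18
Denominator: 3! = 6
C(20, 3) = 1140


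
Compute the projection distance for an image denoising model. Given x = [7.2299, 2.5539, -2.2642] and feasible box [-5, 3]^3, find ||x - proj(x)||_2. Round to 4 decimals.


Project each component onto [-5, 3].
clip(7.2299) = 3.0, clip(2.5539) = 2.5539, clip(-2.2642) = -2.2642
Projection = [3.0, 2.5539, -2.2642]
Squared diffs: [17.8921, 0.0, 0.0]
Distance = sqrt(17.8921) = 4.2299


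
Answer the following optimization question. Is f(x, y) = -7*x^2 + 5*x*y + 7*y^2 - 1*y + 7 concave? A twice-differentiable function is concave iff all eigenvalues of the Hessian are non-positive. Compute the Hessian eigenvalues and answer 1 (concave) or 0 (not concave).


The Hessian of f(x,y) = -7*x^2 + 5*x*y + 7*y^2 - 1*y + 7 is:
H = [[-14, 5], [5, 14]]
Trace = -14 + 14 = 0
Determinant = -14*14 - (5)^2 = -221
Discriminant = (0)^2 - 4*-221 = 884.0
Eigenvalues: lambda_1 = -14.8661, lambda_2 = 14.8661
The function is not concave.

0


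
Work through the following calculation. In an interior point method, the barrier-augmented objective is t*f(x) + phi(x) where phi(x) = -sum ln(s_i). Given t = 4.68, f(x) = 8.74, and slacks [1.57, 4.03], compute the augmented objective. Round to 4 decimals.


Step 1: Compute log-barrier.
ln values: [0.4511, 1.3938]
phi = -(0.4511 + 1.3938) = -1.8448
Step 2: Compute augmented objective.
t*f(x) = 4.68*8.74 = 40.9032
Total = 40.9032 - 1.8448 = 39.0584


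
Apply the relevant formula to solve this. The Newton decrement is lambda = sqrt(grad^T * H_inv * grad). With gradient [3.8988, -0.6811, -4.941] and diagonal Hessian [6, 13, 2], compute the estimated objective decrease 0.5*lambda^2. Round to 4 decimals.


Step 1: H is diagonal, so H^(-1) * g = [0.6498, -0.0524, -2.4705].
Step 2: g^T H^(-1) g = sum_i g_i^2 / H_ii
  = (3.8988)^2/6 + (-0.6811)^2/13 + (-4.941)^2/2
  = 2.5334 + 0.0357 + 12.2067 = 14.7759
Step 3: Objective decrease = 0.5 * g^T H^(-1) g = 7.3879


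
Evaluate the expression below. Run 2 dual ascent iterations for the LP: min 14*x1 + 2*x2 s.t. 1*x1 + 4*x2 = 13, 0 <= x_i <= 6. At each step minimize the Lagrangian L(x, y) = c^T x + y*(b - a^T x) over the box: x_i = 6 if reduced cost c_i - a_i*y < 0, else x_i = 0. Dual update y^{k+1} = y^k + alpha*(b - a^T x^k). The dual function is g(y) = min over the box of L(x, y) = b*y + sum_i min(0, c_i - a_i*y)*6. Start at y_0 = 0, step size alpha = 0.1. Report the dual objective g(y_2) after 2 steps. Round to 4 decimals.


Dual ascent for LP: min 14*x1 + 2*x2, 1*x1 + 4*x2 = 13, 0 <= x_i <= 6
Step 1: y^k = 0.0, reduced costs: (14.0, 2.0)
  x^k = (0.0, 0.0), subgradient = b - a^T x = 13.0
  y^{k+1} = 0.0 + 0.1*13.0 = 1.3
Step 2: y^k = 1.3, reduced costs: (12.7, -3.2)
  x^k = (0.0, 6.0), subgradient = b - a^T x = -11.0
  y^{k+1} = 1.3 + 0.1*-11.0 = 0.2
Dual objective at y_2 = 0.2: reduced costs (13.8, 1.2), box minimizer x = (0.0, 0.0)
g(y_2) = b*y + (c1 - a1*y)*x1 + (c2 - a2*y)*x2 = 13*0.2 + 13.8*0.0 + 1.2*0.0 = 2.6 + 0.0 + 0.0 = 2.6


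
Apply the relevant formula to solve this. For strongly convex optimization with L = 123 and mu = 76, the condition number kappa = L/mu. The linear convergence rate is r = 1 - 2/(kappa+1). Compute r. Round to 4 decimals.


Step 1: Compute the condition number.
kappa = L/mu = 123/76 = 1.6184
Step 2: Compute the convergence rate.
r = 1 - 2/(kappa + 1) = 1 - 2*mu/(L + mu) = (L - mu)/(L + mu) = 47/199 = 0.2362


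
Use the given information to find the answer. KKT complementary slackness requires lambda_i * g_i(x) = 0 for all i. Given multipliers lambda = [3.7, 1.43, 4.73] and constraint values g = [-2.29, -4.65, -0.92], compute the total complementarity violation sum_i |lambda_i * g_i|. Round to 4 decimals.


KKT complementary slackness check:
lambda_1 * g_1 = 3.7 * -2.29 = -8.473
lambda_2 * g_2 = 1.43 * -4.65 = -6.6495
lambda_3 * g_3 = 4.73 * -0.92 = -4.3516
Total violation = 8.473 + 6.6495 + 4.3516 = 19.4741


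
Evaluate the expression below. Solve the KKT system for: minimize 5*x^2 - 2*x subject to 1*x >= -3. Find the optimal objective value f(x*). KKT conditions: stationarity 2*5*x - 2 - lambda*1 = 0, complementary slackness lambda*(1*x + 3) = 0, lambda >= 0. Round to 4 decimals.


Step 1: Try lambda = 0 (constraint inactive).
Stationarity: 2*5*x - 2 = 0
x* = 2/(2*5) = 0.2
Check constraint: 1*0.2 = 0.2 >= -3 -- satisfied.
Step 2: Compute optimal value.
f(x*) = 5*0.2^2 - 2*0.2 = -0.2


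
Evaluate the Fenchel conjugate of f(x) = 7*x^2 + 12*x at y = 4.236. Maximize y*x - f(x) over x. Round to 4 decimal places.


f*(y) = sup_x {y*x - a*x^2 - b*x} = sup_x {(y-b)*x - a*x^2}
FOC: (y - b) - 2a*x = 0 => x* = (y - b)/(2a)
x* = (4.236 - 12)/(2*7) = -0.5546
f*(4.236) = (y-b)^2/(4a) = (4.236 - 12)^2/(4*7)
= 60.2797/28 = 2.1528


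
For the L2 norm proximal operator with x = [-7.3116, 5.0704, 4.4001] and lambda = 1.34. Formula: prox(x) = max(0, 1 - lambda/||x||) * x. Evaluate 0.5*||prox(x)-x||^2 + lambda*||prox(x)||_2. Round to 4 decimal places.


Step 1: Compute ||x||.
||x|| = 9.9262
Step 2: Compute scaling factor.
scale = max(0, 1 - 1.34/9.9262) = 0.865
Step 3: prox(x) = [-6.3246, 4.3859, 3.8061]
||prox(x)|| = 8.5862
Step 4: Proximal objective.
0.5*||prox-x||^2 = 0.8978
lambda*||prox|| = 11.5055
Total = 12.4033


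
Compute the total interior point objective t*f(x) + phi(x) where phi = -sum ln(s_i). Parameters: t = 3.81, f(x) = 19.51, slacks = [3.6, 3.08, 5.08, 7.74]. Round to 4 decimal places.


Step 1: Compute log-barrier.
ln values: [1.2809, 1.1249, 1.6253, 2.0464]
phi = -(1.2809 + 1.1249 + 1.6253 + 2.0464) = -6.0776
Step 2: Compute augmented objective.
t*f(x) = 3.81*19.51 = 74.3331
Total = 74.3331 - 6.0776 = 68.2555


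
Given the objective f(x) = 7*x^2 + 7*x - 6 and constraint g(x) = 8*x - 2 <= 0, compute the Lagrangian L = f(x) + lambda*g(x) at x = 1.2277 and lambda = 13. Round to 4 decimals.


Step 1: Evaluate f(x).
f(1.2277) = 7*1.2277^2 + 7*1.2277 - 6 = 13.1446
Step 2: Evaluate g(x).
g(1.2277) = 8*1.2277 - 2 = 7.8216
Step 3: Compute Lagrangian.
L = 13.1446 + 13*7.8216 = 114.8254


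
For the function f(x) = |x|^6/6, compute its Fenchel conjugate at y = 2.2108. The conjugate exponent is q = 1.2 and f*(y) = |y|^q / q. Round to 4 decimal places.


The conjugate exponent q satisfies 1/p + 1/q = 1.
p = 6, so q = 6/(6 - 1) = 1.2
|y|^q = 2.2108^1.2 = 2.591
f*(2.2108) = 2.591 / 1.2 = 2.1591


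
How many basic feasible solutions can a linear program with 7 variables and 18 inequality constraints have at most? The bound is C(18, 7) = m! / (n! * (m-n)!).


Each vertex corresponds to some choice of n active constraints out of m, so the number of vertices is at most C(m, n) = m! / (n!(m-n)!).
m = 18, n = 7
Numerator: 18 * 17 * 16 * 15 * 14 * 13 * 12
Denominator: 7! = 5040
C(18, 7) = 31824


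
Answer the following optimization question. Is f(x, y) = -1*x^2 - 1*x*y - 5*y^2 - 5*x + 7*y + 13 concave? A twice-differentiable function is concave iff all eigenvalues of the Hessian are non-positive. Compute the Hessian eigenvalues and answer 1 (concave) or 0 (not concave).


The Hessian of f(x,y) = -1*x^2 - 1*x*y - 5*y^2 - 5*x + 7*y + 13 is:
H = [[-2, -1], [-1, -10]]
Trace = -2 - 10 = -12
Determinant = -2*-10 - (-1)^2 = 19
Discriminant = (-12)^2 - 4*19 = 68.0
Eigenvalues: lambda_1 = -10.1231, lambda_2 = -1.8769
The function is concave.

1


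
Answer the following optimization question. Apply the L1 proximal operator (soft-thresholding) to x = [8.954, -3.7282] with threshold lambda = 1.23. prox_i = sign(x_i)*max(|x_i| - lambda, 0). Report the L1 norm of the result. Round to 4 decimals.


Soft-thresholding with lambda = 1.23:
prox(8.954) = sign(8.954)*max(|8.954| - 1.23, 0) = 7.724
prox(-3.7282) = sign(-3.7282)*max(|-3.7282| - 1.23, 0) = -2.4982
prox(x) = [7.724, -2.4982]
||prox(x)||_1 = 7.724 + 2.4982 = 10.2222


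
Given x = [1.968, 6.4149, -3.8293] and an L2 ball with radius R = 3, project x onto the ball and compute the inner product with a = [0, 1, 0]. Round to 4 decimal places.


Step 1: Compute ||x|| (intermediates to 6 decimals).
||x|| = sqrt(1.968^2 + 6.4149^2 + (-3.8293)^2) = 7.725769
Step 2: Project.
Since ||x|| > R, scale = R/||x|| = 3/7.725769 = 0.388311, proj(x) = scale * x
proj(x) = [0.764196, 2.490976, -1.486959]
Step 3: Dot product.
a^T * proj(x) = 0*0.764196 + 1*2.490976 + 0*(-1.486959) = 2.491


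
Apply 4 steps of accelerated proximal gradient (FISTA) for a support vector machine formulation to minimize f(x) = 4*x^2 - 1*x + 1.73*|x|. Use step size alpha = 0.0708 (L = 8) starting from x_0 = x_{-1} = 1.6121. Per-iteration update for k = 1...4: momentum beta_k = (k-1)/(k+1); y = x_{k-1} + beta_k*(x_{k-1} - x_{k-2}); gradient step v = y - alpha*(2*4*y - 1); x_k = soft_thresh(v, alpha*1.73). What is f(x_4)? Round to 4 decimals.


FISTA on f(x) = 4*x^2 - 1*x + 1.73*|x|
L = 8, alpha = 0.0708
Iteration 1: beta = 0.0, y = 1.6121 + 0.0*(1.6121 - 1.6121) = 1.6121
  grad(y) = 11.8968, v = y - alpha*grad = 0.7698
  prox(v) = soft_thresh(0.7698, 0.1225) = 0.6473
Iteration 2: beta = 0.3333, y = 0.6473 + 0.3333*(0.6473 - 1.6121) = 0.3257
  grad(y) = 1.6058, v = y - alpha*grad = 0.212
  prox(v) = soft_thresh(0.212, 0.1225) = 0.0896
Iteration 3: beta = 0.5, y = 0.0896 + 0.5*(0.0896 - 0.6473) = -0.1893
  grad(y) = -2.5147, v = y - alpha*grad = -0.0113
  prox(v) = soft_thresh(-0.0113, 0.1225) = 0.0
Iteration 4: beta = 0.6, y = 0.0 + 0.6*(0.0 - 0.0896) = -0.0537
  grad(y) = -1.4299, v = y - alpha*grad = 0.0475
  prox(v) = soft_thresh(0.0475, 0.1225) = 0.0
f(x_4) = 4*0.0^2 - 1*0.0 + 1.73*|0.0| = 0.0


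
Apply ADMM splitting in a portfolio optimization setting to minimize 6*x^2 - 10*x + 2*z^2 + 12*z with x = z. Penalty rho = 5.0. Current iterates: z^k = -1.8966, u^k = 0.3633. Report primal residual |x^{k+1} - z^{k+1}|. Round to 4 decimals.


ADMM iteration with rho = 5.0, z^k = -1.8966, u^k = 0.3633
Step 1: x-update.
Minimize 6*x^2 - 10*x + (5.0/2)*(x + 1.8966 + 0.3633)^2
FOC: (2*6 + 5.0)*x = 10 + 5.0*(-1.8966 - 0.3633)
x^{k+1} = -0.0764
Step 2: z-update.
Minimize 2*z^2 + 12*z + (5.0/2)*(-0.0764 - z + 0.3633)^2
FOC: (2*2 + 5.0)*z = -12 + 5.0*(-0.0764 + 0.3633)
z^{k+1} = -1.174
Step 3: u-update.
u^{k+1} = 0.3633 - 0.0764 + 1.174 = 1.4608
Step 4: Primal residual = |-0.0764 + 1.174| = 1.0975


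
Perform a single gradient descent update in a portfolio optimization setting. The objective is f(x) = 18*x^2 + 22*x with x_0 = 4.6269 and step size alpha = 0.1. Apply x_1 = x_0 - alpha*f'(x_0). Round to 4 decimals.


We compute the gradient at x_0 and apply the update.
f'(x) = 36*x + 22
f'(4.6269) = 36*4.6269 + 22 = 188.5684
x_1 = 4.6269 - 0.1*188.5684 = -14.2299


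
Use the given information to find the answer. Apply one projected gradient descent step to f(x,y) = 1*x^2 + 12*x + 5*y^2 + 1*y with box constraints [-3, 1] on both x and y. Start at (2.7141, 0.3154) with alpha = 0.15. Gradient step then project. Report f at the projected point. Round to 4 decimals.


Step 1: Compute gradient at (2.7141, 0.3154).
grad_x = 2*1*2.7141 + 12 = 17.4282
grad_y = 2*5*0.3154 + 1 = 4.154
Step 2: Gradient step.
x_raw = 2.7141 - 0.15*17.4282 = 0.0999
y_raw = 0.3154 - 0.15*4.154 = -0.3077
Step 3: Project onto [-3, 1].
x_proj = clip(0.0999) = 0.0999
y_proj = clip(-0.3077) = -0.3077
Step 4: Evaluate f.
f(0.0999, -0.3077) = 1.3741


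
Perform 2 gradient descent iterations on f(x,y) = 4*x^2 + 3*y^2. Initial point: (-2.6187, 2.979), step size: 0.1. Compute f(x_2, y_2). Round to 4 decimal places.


Gradient descent on f(x,y) = 4*x^2 + 3*y^2.
Starting point: (-2.6187, 2.979), alpha = 0.1
Step 1: grad_x = 2*4*-2.6187 = -20.9496, grad_y = 2*3*2.979 = 17.874
  x_1 = -2.6187 - 0.1*-20.9496 = -0.5237
  y_1 = 2.979 - 0.1*17.874 = 1.1916
Step 2: grad_x = 2*4*-0.5237 = -4.1899, grad_y = 2*3*1.1916 = 7.1496
  x_2 = -0.5237 - 0.1*-4.1899 = -0.1047
  y_2 = 1.1916 - 0.1*7.1496 = 0.4766
f(-0.1047, 0.4766) = 4*(-0.1047)^2 + 3*0.4766^2 = 0.7254


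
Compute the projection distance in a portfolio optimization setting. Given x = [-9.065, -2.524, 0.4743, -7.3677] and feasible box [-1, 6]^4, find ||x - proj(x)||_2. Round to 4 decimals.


Project each component onto [-1, 6].
clip(-9.065) = -1.0, clip(-2.524) = -1.0, clip(0.4743) = 0.4743, clip(-7.3677) = -1.0
Projection = [-1.0, -1.0, 0.4743, -1.0]
Squared diffs: [65.0442, 2.3226, 0.0, 40.5476]
Distance = sqrt(107.9144) = 10.3882


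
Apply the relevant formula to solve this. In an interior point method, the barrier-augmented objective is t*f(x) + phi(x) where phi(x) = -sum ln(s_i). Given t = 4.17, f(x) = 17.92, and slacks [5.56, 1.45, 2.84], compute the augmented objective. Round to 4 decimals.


Step 1: Compute log-barrier.
ln values: [1.7156, 0.3716, 1.0438]
phi = -(1.7156 + 0.3716 + 1.0438) = -3.131
Step 2: Compute augmented objective.
t*f(x) = 4.17*17.92 = 74.7264
Total = 74.7264 - 3.131 = 71.5954


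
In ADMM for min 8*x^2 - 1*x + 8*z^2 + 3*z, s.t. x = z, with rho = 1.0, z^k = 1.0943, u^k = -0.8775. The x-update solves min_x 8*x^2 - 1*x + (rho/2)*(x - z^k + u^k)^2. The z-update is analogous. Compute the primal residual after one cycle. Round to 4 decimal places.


ADMM iteration with rho = 1.0, z^k = 1.0943, u^k = -0.8775
Step 1: x-update.
Minimize 8*x^2 - 1*x + (1.0/2)*(x - 1.0943 - 0.8775)^2
FOC: (2*8 + 1.0)*x = 1 + 1.0*(1.0943 + 0.8775)
x^{k+1} = 0.1748
Step 2: z-update.
Minimize 8*z^2 + 3*z + (1.0/2)*(0.1748 - z - 0.8775)^2
FOC: (2*8 + 1.0)*z = -3 + 1.0*(0.1748 - 0.8775)
z^{k+1} = -0.2178
Step 3: u-update.
u^{k+1} = -0.8775 + 0.1748 + 0.2178 = -0.4849
Step 4: Primal residual = |0.1748 + 0.2178| = 0.3926


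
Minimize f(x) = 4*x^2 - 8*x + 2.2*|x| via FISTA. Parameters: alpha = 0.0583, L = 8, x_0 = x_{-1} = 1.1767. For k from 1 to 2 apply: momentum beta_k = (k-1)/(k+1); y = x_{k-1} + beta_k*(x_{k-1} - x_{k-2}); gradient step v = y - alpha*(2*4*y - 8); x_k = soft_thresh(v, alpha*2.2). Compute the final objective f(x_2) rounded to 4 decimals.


FISTA on f(x) = 4*x^2 - 8*x + 2.2*|x|
L = 8, alpha = 0.0583
Iteration 1: beta = 0.0, y = 1.1767 + 0.0*(1.1767 - 1.1767) = 1.1767
  grad(y) = 1.4136, v = y - alpha*grad = 1.0943
  prox(v) = soft_thresh(1.0943, 0.1283) = 0.966
Iteration 2: beta = 0.3333, y = 0.966 + 0.3333*(0.966 - 1.1767) = 0.8958
  grad(y) = -0.8336, v = y - alpha*grad = 0.9444
  prox(v) = soft_thresh(0.9444, 0.1283) = 0.8161
f(x_2) = 4*0.8161^2 - 8*0.8161 + 2.2*|0.8161| = -2.0693


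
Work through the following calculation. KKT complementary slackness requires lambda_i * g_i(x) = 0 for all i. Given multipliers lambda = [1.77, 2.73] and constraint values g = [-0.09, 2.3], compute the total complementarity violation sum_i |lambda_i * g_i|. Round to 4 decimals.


KKT complementary slackness check:
lambda_1 * g_1 = 1.77 * -0.09 = -0.1593
lambda_2 * g_2 = 2.73 * 2.3 = 6.279
Total violation = 0.1593 + 6.279 = 6.4383


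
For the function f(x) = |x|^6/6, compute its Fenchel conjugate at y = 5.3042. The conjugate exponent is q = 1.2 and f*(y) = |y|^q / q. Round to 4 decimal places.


The conjugate exponent q satisfies 1/p + 1/q = 1.
p = 6, so q = 6/(6 - 1) = 1.2
|y|^q = 5.3042^1.2 = 7.4053
f*(5.3042) = 7.4053 / 1.2 = 6.1711


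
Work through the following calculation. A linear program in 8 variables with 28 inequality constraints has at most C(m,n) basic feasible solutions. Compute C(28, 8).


Each vertex corresponds to some choice of n active constraints out of m, so the number of vertices is at most C(m, n) = m! / (n!(m-n)!).
m = 28, n = 8
Numerator: 28 * 27 * 26 * 25 * 24 * 23 * 22 * 21
Denominator: 8! = 40320
C(28, 8) = 3108105


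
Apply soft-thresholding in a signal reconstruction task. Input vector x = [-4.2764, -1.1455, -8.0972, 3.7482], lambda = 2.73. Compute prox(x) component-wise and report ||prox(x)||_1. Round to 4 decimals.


Soft-thresholding with lambda = 2.73:
prox(-4.2764) = sign(-4.2764)*max(|-4.2764| - 2.73, 0) = -1.5464
prox(-1.1455) = sign(-1.1455)*max(|-1.1455| - 2.73, 0) = 0.0
prox(-8.0972) = sign(-8.0972)*max(|-8.0972| - 2.73, 0) = -5.3672
prox(3.7482) = sign(3.7482)*max(|3.7482| - 2.73, 0) = 1.0182
prox(x) = [-1.5464, 0.0, -5.3672, 1.0182]
||prox(x)||_1 = 1.5464 + 0.0 + 5.3672 + 1.0182 = 7.9318


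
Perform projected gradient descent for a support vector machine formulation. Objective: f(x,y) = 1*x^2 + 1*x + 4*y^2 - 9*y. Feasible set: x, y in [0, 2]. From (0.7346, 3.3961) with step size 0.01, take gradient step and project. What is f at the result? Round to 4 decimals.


Step 1: Compute gradient at (0.7346, 3.3961).
grad_x = 2*1*0.7346 + 1 = 2.4692
grad_y = 2*4*3.3961 - 9 = 18.1688
Step 2: Gradient step.
x_raw = 0.7346 - 0.01*2.4692 = 0.7099
y_raw = 3.3961 - 0.01*18.1688 = 3.2144
Step 3: Project onto [0, 2].
x_proj = clip(0.7099) = 0.7099
y_proj = clip(3.2144) = 2.0
Step 4: Evaluate f.
f(0.7099, 2.0) = -0.7861


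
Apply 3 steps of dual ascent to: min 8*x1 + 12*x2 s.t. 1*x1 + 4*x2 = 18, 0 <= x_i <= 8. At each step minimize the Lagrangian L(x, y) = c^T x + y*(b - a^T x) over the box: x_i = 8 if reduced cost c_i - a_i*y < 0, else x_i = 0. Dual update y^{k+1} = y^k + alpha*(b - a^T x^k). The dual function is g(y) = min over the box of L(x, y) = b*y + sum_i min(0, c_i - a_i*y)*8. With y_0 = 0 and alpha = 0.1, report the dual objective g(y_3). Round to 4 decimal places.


Dual ascent for LP: min 8*x1 + 12*x2, 1*x1 + 4*x2 = 18, 0 <= x_i <= 8
Step 1: y^k = 0.0, reduced costs: (8.0, 12.0)
  x^k = (0.0, 0.0), subgradient = b - a^T x = 18.0
  y^{k+1} = 0.0 + 0.1*18.0 = 1.8
Step 2: y^k = 1.8, reduced costs: (6.2, 4.8)
  x^k = (0.0, 0.0), subgradient = b - a^T x = 18.0
  y^{k+1} = 1.8 + 0.1*18.0 = 3.6
Step 3: y^k = 3.6, reduced costs: (4.4, -2.4)
  x^k = (0.0, 8.0), subgradient = b - a^T x = -14.0
  y^{k+1} = 3.6 + 0.1*-14.0 = 2.2
Dual objective at y_3 = 2.2: reduced costs (5.8, 3.2), box minimizer x = (0.0, 0.0)
g(y_3) = b*y + (c1 - a1*y)*x1 + (c2 - a2*y)*x2 = 18*2.2 + 5.8*0.0 + 3.2*0.0 = 39.6 + 0.0 + 0.0 = 39.6


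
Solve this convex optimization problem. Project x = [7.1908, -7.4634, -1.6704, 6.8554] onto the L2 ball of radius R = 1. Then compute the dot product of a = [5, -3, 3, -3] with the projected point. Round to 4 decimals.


Step 1: Compute ||x|| (intermediates to 6 decimals).
||x|| = sqrt(7.1908^2 + (-7.4634)^2 + (-1.6704)^2 + 6.8554^2) = 12.53781
Step 2: Project.
Since ||x|| > R, scale = R/||x|| = 1/12.53781 = 0.079759, proj(x) = scale * x
proj(x) = [0.573531, -0.595273, -0.133229, 0.54678]
Step 3: Dot product.
a^T * proj(x) = 5*0.573531 - 3*(-0.595273) + 3*(-0.133229) - 3*0.54678 = 2.6134


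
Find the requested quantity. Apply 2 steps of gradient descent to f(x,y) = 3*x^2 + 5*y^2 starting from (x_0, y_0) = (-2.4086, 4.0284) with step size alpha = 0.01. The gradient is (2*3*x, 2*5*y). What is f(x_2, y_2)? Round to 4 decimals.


Gradient descent on f(x,y) = 3*x^2 + 5*y^2.
Starting point: (-2.4086, 4.0284), alpha = 0.01
Step 1: grad_x = 2*3*-2.4086 = -14.4516, grad_y = 2*5*4.0284 = 40.284
  x_1 = -2.4086 - 0.01*-14.4516 = -2.2641
  y_1 = 4.0284 - 0.01*40.284 = 3.6256
Step 2: grad_x = 2*3*-2.2641 = -13.5845, grad_y = 2*5*3.6256 = 36.2556
  x_2 = -2.2641 - 0.01*-13.5845 = -2.1282
  y_2 = 3.6256 - 0.01*36.2556 = 3.263
f(-2.1282, 3.263) = 3*(-2.1282)^2 + 5*3.263^2 = 66.8242


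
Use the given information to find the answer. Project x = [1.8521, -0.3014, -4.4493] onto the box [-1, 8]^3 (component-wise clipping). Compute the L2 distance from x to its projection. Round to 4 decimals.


Project each component onto [-1, 8].
clip(1.8521) = 1.8521, clip(-0.3014) = -0.3014, clip(-4.4493) = -1.0
Projection = [1.8521, -0.3014, -1.0]
Squared diffs: [0.0, 0.0, 11.8977]
Distance = sqrt(11.8977) = 3.4493


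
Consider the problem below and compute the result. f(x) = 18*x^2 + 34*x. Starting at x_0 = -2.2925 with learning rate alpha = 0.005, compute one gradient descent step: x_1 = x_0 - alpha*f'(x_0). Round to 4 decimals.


We compute the gradient at x_0 and apply the update.
f'(x) = 36*x + 34
f'(-2.2925) = 36*-2.2925 + 34 = -48.53
x_1 = -2.2925 - 0.005*-48.53 = -2.0499


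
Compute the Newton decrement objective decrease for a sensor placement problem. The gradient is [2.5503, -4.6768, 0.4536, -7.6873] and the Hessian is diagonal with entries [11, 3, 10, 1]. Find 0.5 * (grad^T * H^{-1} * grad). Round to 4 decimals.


Step 1: H is diagonal, so H^(-1) * g = [0.2318, -1.5589, 0.0454, -7.6873].
Step 2: g^T H^(-1) g = sum_i g_i^2 / H_ii
  = (2.5503)^2/11 + (-4.6768)^2/3 + (0.4536)^2/10 + (-7.6873)^2/1
  = 0.5913 + 7.2908 + 0.0206 + 59.0946 = 66.9973
Step 3: Objective decrease = 0.5 * g^T H^(-1) g = 33.4986


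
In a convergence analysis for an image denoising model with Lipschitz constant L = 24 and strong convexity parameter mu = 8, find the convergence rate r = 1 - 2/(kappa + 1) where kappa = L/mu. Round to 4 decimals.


Step 1: Compute the condition number.
kappa = L/mu = 24/8 = 3.0
Step 2: Compute the convergence rate.
r = 1 - 2/(kappa + 1) = 1 - 2*mu/(L + mu) = (L - mu)/(L + mu) = 16/32 = 0.5


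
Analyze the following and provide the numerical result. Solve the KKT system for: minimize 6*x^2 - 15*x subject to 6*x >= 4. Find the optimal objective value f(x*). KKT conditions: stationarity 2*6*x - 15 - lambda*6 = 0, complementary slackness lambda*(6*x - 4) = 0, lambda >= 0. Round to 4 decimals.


Step 1: Try lambda = 0 (constraint inactive).
Stationarity: 2*6*x - 15 = 0
x* = 15/(2*6) = 1.25
Check constraint: 6*1.25 = 7.5 >= 4 -- satisfied.
Step 2: Compute optimal value.
f(x*) = 6*1.25^2 - 15*1.25 = -9.375


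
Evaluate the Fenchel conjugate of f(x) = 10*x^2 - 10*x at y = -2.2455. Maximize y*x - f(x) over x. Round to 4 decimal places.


f*(y) = sup_x {y*x - a*x^2 - b*x} = sup_x {(y-b)*x - a*x^2}
FOC: (y - b) - 2a*x = 0 => x* = (y - b)/(2a)
x* = (-2.2455 + 10)/(2*10) = 0.3877
f*(-2.2455) = (y-b)^2/(4a) = (-2.2455 + 10)^2/(4*10)
= 60.1323/40 = 1.5033


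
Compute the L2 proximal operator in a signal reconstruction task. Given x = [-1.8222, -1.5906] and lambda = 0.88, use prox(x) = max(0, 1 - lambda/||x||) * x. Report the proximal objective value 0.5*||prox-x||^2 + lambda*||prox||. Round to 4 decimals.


Step 1: Compute ||x||.
||x|| = 2.4188
Step 2: Compute scaling factor.
scale = max(0, 1 - 0.88/2.4188) = 0.6362
Step 3: prox(x) = [-1.1592, -1.0119]
||prox(x)|| = 1.5388
Step 4: Proximal objective.
0.5*||prox-x||^2 = 0.3872
lambda*||prox|| = 1.3541
Total = 1.7413


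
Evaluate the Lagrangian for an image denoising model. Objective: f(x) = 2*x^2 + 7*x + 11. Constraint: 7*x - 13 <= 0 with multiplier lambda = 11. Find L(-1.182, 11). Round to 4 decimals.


Step 1: Evaluate f(x).
f(-1.182) = 2*(-1.182)^2 + 7*(-1.182) + 11 = 5.5202
Step 2: Evaluate g(x).
g(-1.182) = 7*-1.182 - 13 = -21.274
Step 3: Compute Lagrangian.
L = 5.5202 + 11*-21.274 = -228.4938


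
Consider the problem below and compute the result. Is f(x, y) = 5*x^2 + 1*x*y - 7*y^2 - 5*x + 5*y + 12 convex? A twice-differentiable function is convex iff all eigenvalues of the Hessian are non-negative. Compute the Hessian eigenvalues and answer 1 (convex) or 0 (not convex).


The Hessian of f(x,y) = 5*x^2 + 1*x*y - 7*y^2 - 5*x + 5*y + 12 is:
H = [[10, 1], [1, -14]]
Trace = 10 - 14 = -4
Determinant = 10*-14 - (1)^2 = -141
Discriminant = (-4)^2 - 4*-141 = 580.0
Eigenvalues: lambda_1 = -14.0416, lambda_2 = 10.0416
The function is not convex.

0


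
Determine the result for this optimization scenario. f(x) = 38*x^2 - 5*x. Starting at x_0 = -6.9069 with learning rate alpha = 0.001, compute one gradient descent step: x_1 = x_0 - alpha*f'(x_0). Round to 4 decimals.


We compute the gradient at x_0 and apply the update.
f'(x) = 76*x - 5
f'(-6.9069) = 76*-6.9069 - 5 = -529.9244
x_1 = -6.9069 - 0.001*-529.9244 = -6.377


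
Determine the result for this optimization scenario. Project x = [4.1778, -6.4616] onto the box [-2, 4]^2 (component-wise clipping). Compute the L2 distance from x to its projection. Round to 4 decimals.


Project each component onto [-2, 4].
clip(4.1778) = 4.0, clip(-6.4616) = -2.0
Projection = [4.0, -2.0]
Squared diffs: [0.0316, 19.9059]
Distance = sqrt(19.9375) = 4.4651


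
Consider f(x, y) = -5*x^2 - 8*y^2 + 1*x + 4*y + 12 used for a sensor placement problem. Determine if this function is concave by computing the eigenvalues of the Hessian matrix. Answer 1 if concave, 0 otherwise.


The Hessian of f(x,y) = -5*x^2 - 8*y^2 + 1*x + 4*y + 12 is:
H = [[-10, 0], [0, -16]]
Trace = -10 - 16 = -26
Determinant = -10*-16 - (0)^2 = 160
Discriminant = (-26)^2 - 4*160 = 36.0
Eigenvalues: lambda_1 = -16.0, lambda_2 = -10.0
The function is concave.

1


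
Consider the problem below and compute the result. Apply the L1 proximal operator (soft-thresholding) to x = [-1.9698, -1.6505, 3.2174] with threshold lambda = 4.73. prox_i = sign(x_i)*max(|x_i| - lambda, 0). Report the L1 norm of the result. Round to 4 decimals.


Soft-thresholding with lambda = 4.73:
prox(-1.9698) = sign(-1.9698)*max(|-1.9698| - 4.73, 0) = 0.0
prox(-1.6505) = sign(-1.6505)*max(|-1.6505| - 4.73, 0) = 0.0
prox(3.2174) = sign(3.2174)*max(|3.2174| - 4.73, 0) = 0.0
prox(x) = [0.0, 0.0, 0.0]
||prox(x)||_1 = 0.0 + 0.0 + 0.0 = 0.0


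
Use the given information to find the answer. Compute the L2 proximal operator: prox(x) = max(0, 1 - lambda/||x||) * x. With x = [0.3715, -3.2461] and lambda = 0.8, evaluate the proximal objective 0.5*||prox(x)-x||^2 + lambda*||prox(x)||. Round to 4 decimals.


Step 1: Compute ||x||.
||x|| = 3.2673
Step 2: Compute scaling factor.
scale = max(0, 1 - 0.8/3.2673) = 0.7551
Step 3: prox(x) = [0.2805, -2.4513]
||prox(x)|| = 2.4673
Step 4: Proximal objective.
0.5*||prox-x||^2 = 0.32
lambda*||prox|| = 1.9738
Total = 2.2938
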